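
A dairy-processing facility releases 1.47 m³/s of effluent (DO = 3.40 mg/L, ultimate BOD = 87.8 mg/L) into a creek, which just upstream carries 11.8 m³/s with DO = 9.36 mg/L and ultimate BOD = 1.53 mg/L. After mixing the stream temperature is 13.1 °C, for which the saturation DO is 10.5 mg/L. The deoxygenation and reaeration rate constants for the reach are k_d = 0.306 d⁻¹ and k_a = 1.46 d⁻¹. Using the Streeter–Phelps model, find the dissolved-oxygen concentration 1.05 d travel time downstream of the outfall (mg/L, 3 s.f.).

Mixed DO = (11.8×9.36 + 1.47×3.40)/(11.8+1.47) = 115.4/13.27 = 8.700 mg/L.
Mixed L₀ = (11.8×1.53 + 1.47×87.8)/(13.27) = 147.1/13.27 = 11.09 mg/L.
Initial deficit D₀ = C_s − DO₀ = 10.5 − 8.700 = 1.800 mg/L.
D(1.05) = [0.306×11.09/(1.46−0.306)](e^(−0.306×1.05) − e^(−1.46×1.05)) + 1.800 e^(−1.46×1.05)
= 2.940 × (0.7252 − 0.2159) + 1.800 × 0.2159 = 1.886 mg/L.
DO = 10.5 − 1.886 = 8.614 mg/L.

DO ≈ 8.61 mg/L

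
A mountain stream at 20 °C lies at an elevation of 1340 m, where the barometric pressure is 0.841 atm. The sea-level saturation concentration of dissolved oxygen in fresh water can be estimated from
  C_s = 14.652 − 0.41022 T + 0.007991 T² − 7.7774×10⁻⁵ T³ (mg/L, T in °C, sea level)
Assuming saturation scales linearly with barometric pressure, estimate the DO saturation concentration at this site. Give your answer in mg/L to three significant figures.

C_s ≈ 7.59 mg/L

At sea level: C_s = 14.652 − 0.41022×20 + 0.007991×20² − 7.7774×10⁻⁵×20³ = 9.022 mg/L.
Pressure correction: C_s' = 9.022 × 0.841 = 7.587 mg/L.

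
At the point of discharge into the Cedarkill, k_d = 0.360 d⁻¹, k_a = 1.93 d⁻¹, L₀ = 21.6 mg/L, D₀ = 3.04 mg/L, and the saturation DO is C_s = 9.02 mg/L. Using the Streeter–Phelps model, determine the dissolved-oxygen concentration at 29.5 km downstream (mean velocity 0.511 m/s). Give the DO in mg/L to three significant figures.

Travel time t = x/v = 29.5 km / (0.511 m/s) = 29500 m / 0.511 m/s = 57730 s = 0.6682 d.
k_d L₀/(k_a−k_d) = 0.360×21.6/(1.93−0.360) = 7.776/1.570 = 4.953 mg/L.
e^(−k_d t) = e^(−0.360×0.6682) = 0.7862; e^(−k_a t) = e^(−1.93×0.6682) = 0.2754.
D = 4.953 × (0.7862 − 0.2754) + 3.04 × 0.2754 = 2.530 + 0.8372 = 3.367 mg/L.
DO = C_s − D = 9.02 − 3.367 = 5.653 mg/L.

DO ≈ 5.65 mg/L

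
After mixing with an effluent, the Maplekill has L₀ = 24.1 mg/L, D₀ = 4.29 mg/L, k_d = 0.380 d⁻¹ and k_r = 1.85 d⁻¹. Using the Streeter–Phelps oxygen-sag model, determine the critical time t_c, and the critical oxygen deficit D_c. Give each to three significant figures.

t_c ≈ 0.283 d; D_c ≈ 4.45 mg/L

At the critical point dD/dt = 0, so k_d L₀ e^(−k_d t) = k_r D. Substituting D(t) from the Streeter–Phelps equation and solving for t gives
t_c = ln[(k_r/k_d)(1 − D₀(k_r−k_d)/(k_d L₀))] / (k_r−k_d).
Here k_r−k_d = 1.470 d⁻¹ and 1 − D₀(k_r−k_d)/(k_d L₀) = 1 − 4.29×1.470/(0.380×24.1) = 0.3114, so
t_c = ln(4.868 × 0.3114) / 1.470 = 0.4161 / 1.470 = 0.2830 d.
D_c = (k_d/k_r) L₀ e^(−k_d t_c) = (0.380/1.85) × 24.1 × e^(−0.380×0.2830) = 0.2054 × 24.1 × 0.8980 = 4.445 mg/L.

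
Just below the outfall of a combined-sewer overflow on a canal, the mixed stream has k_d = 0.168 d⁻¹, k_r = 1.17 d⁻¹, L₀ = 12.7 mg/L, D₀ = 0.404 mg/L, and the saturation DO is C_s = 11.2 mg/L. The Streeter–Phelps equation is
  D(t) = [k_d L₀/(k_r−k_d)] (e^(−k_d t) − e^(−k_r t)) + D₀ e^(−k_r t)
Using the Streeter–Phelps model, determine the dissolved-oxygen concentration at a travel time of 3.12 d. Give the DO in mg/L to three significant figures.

DO ≈ 9.98 mg/L

k_d L₀/(k_r−k_d) = 0.168×12.7/(1.17−0.168) = 2.134/1.002 = 2.129 mg/L.
e^(−k_d t) = e^(−0.168×3.120) = 0.5921; e^(−k_r t) = e^(−1.17×3.120) = 0.02598.
D = 2.129 × (0.5921 − 0.02598) + 0.404 × 0.02598 = 1.205 + 0.01050 = 1.216 mg/L.
DO = C_s − D = 11.2 − 1.216 = 9.984 mg/L.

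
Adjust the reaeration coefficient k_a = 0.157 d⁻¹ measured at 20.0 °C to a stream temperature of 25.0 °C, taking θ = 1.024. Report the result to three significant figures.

k_a ≈ 0.177 d⁻¹

k_a(T₂) = k_a(T₁) · θ^(T₂−T₁) = 0.157 × 1.024^(25.0−20.0)
= 0.157 × 1.024^5.00 = 0.157 × 1.126 = 0.1768 d⁻¹.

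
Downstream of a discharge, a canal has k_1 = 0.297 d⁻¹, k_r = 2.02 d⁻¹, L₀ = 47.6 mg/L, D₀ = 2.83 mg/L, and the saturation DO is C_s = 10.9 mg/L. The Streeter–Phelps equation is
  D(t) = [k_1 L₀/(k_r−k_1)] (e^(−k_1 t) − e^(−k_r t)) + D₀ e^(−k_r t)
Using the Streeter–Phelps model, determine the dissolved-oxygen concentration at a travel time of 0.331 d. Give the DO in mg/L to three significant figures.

k_1 L₀/(k_r−k_1) = 0.297×47.6/(2.02−0.297) = 14.14/1.723 = 8.205 mg/L.
e^(−k_1 t) = e^(−0.297×0.3310) = 0.9064; e^(−k_r t) = e^(−2.02×0.3310) = 0.5124.
D = 8.205 × (0.9064 − 0.5124) + 2.83 × 0.5124 = 3.232 + 1.450 = 4.683 mg/L.
DO = C_s − D = 10.9 − 4.683 = 6.217 mg/L.

DO ≈ 6.22 mg/L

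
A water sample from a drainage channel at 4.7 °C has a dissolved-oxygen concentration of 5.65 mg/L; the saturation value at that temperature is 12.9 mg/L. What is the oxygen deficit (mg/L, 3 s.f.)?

D = C_s − C = 12.9 − 5.65 = 7.25 mg/L.

D ≈ 7.25 mg/L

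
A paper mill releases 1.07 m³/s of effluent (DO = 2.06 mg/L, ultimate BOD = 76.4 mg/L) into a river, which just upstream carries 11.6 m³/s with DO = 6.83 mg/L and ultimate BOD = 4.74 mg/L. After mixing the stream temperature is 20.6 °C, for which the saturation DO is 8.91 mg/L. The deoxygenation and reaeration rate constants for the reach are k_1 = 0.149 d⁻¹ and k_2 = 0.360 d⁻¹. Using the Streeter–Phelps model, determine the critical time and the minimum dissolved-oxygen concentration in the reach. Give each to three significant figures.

t_c ≈ 2.31 d; minimum DO ≈ 5.75 mg/L

Mixed DO = (11.6×6.83 + 1.07×2.06)/(11.6+1.07) = 81.43/12.67 = 6.427 mg/L.
Mixed L₀ = (11.6×4.74 + 1.07×76.4)/(12.67) = 136.7/12.67 = 10.79 mg/L.
Initial deficit D₀ = C_s − DO₀ = 8.91 − 6.427 = 2.483 mg/L.
t_c = (1/0.2110) ln[(0.360/0.149)(1 − 2.483×0.2110/(0.149×10.79))] = 4.739 × ln(1.629) = 2.312 d.
D_c = (0.149/0.360) × 10.79 × e^(−0.149×2.312) = 0.4139 × 10.79 × 0.7085 = 3.165 mg/L.
Minimum DO = 8.91 − 3.165 = 5.745 mg/L.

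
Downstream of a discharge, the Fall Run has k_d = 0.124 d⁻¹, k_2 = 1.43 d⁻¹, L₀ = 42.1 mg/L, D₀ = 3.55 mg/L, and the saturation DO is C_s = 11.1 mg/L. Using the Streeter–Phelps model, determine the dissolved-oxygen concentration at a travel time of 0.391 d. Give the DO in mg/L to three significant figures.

k_d L₀/(k_2−k_d) = 0.124×42.1/(1.43−0.124) = 5.220/1.306 = 3.997 mg/L.
e^(−k_d t) = e^(−0.124×0.3910) = 0.9527; e^(−k_2 t) = e^(−1.43×0.3910) = 0.5717.
D = 3.997 × (0.9527 − 0.5717) + 3.55 × 0.5717 = 1.523 + 2.030 = 3.552 mg/L.
DO = C_s − D = 11.1 − 3.552 = 7.548 mg/L.

DO ≈ 7.55 mg/L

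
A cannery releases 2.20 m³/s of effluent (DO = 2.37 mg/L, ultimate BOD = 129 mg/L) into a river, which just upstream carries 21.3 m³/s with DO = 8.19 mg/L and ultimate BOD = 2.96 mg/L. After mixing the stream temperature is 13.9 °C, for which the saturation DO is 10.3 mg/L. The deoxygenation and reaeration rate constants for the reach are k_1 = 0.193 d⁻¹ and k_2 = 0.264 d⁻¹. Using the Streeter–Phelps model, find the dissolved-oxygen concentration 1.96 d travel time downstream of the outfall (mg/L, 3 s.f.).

Mixed DO = (21.3×8.19 + 2.20×2.37)/(21.3+2.20) = 179.7/23.50 = 7.645 mg/L.
Mixed L₀ = (21.3×2.96 + 2.20×129)/(23.50) = 346.8/23.50 = 14.76 mg/L.
Initial deficit D₀ = C_s − DO₀ = 10.3 − 7.645 = 2.655 mg/L.
D(1.96) = [0.193×14.76/(0.264−0.193)](e^(−0.193×1.96) − e^(−0.264×1.96)) + 2.655 e^(−0.264×1.96)
= 40.12 × (0.6850 − 0.5960) + 2.655 × 0.5960 = 5.153 mg/L.
DO = 10.3 − 5.153 = 5.147 mg/L.

DO ≈ 5.15 mg/L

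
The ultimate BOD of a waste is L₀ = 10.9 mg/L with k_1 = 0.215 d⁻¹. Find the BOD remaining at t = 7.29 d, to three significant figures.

L ≈ 2.27 mg/L

L_t = L₀ e^(−k_1 t) = 10.9 × e^(−0.215×7.29) = 10.9 × 0.2086 = 2.274 mg/L.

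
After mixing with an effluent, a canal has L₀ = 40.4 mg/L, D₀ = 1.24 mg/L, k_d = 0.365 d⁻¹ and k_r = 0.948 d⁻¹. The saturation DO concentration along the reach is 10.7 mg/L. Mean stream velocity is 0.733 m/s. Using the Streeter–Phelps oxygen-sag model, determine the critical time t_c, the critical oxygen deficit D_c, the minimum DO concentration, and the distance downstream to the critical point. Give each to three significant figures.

t_c ≈ 1.55 d; D_c ≈ 8.83 mg/L; min DO ≈ 1.87 mg/L; x_c ≈ 98.2 km

At the critical point dD/dt = 0, so k_d L₀ e^(−k_d t) = k_r D. Substituting D(t) from the Streeter–Phelps equation and solving for t gives
t_c = ln[(k_r/k_d)(1 − D₀(k_r−k_d)/(k_d L₀))] / (k_r−k_d).
Here k_r−k_d = 0.5830 d⁻¹ and 1 − D₀(k_r−k_d)/(k_d L₀) = 1 − 1.24×0.5830/(0.365×40.4) = 0.9510, so
t_c = ln(2.597 × 0.9510) / 0.5830 = 0.9042 / 0.5830 = 1.551 d.
D_c = (k_d/k_r) L₀ e^(−k_d t_c) = (0.365/0.948) × 40.4 × e^(−0.365×1.551) = 0.3850 × 40.4 × 0.5677 = 8.831 mg/L.
Minimum DO = C_s − D_c = 10.7 − 8.831 = 1.869 mg/L.
x_c = v t_c = 0.733 m/s × 1.551 d × 86400 s/d = 98220 m ≈ 98.2 km.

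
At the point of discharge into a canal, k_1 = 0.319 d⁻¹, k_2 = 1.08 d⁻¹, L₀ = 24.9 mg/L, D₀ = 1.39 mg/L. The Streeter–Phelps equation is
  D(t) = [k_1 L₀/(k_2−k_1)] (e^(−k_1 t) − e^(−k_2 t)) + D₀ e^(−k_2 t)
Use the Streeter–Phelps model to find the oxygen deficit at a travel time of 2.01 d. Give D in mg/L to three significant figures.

k_1 L₀/(k_2−k_1) = 0.319×24.9/(1.08−0.319) = 7.943/0.7610 = 10.44 mg/L.
e^(−k_1 t) = e^(−0.319×2.010) = 0.5267; e^(−k_2 t) = e^(−1.08×2.010) = 0.1141.
D = 10.44 × (0.5267 − 0.1141) + 1.39 × 0.1141 = 4.306 + 0.1586 = 4.465 mg/L.

D ≈ 4.46 mg/L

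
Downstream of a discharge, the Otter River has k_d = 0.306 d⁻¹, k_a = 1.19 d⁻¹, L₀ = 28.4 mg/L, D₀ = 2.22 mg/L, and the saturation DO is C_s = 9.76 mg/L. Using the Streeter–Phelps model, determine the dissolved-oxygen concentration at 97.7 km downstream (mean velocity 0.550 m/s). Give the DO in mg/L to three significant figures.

Travel time t = x/v = 97.7 km / (0.550 m/s) = 97700 m / 0.550 m/s = 177600 s = 2.056 d.
k_d L₀/(k_a−k_d) = 0.306×28.4/(1.19−0.306) = 8.690/0.8840 = 9.831 mg/L.
e^(−k_d t) = e^(−0.306×2.056) = 0.5331; e^(−k_a t) = e^(−1.19×2.056) = 0.08659.
D = 9.831 × (0.5331 − 0.08659) + 2.22 × 0.08659 = 4.389 + 0.1922 = 4.581 mg/L.
DO = C_s − D = 9.76 − 4.581 = 5.179 mg/L.

DO ≈ 5.18 mg/L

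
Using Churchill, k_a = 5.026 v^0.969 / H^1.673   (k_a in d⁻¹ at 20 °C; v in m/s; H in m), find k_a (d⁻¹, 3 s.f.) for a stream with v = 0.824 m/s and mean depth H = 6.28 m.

k_a ≈ 0.193 d⁻¹

k_a = 5.026 × 0.824^0.969 / 6.28^1.673 = 5.026 × 0.8290 / 21.63 = 0.1927 d⁻¹.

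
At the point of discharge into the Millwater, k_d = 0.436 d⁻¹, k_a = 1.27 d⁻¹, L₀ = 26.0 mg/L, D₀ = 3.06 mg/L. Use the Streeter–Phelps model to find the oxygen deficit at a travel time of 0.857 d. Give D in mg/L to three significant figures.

D ≈ 5.81 mg/L

k_d L₀/(k_a−k_d) = 0.436×26.0/(1.27−0.436) = 11.34/0.8340 = 13.59 mg/L.
e^(−k_d t) = e^(−0.436×0.8570) = 0.6882; e^(−k_a t) = e^(−1.27×0.8570) = 0.3368.
D = 13.59 × (0.6882 − 0.3368) + 3.06 × 0.3368 = 4.777 + 1.030 = 5.808 mg/L.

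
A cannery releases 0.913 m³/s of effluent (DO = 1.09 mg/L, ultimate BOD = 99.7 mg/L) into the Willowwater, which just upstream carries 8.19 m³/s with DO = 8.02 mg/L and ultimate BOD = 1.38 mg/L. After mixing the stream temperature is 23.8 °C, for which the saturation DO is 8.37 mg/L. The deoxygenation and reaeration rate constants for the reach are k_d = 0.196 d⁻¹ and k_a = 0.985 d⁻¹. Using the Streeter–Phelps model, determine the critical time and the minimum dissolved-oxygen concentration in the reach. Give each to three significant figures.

t_c ≈ 1.45 d; minimum DO ≈ 6.69 mg/L

Mixed DO = (8.19×8.02 + 0.913×1.09)/(8.19+0.913) = 66.68/9.103 = 7.325 mg/L.
Mixed L₀ = (8.19×1.38 + 0.913×99.7)/(9.103) = 102.3/9.103 = 11.24 mg/L.
Initial deficit D₀ = C_s − DO₀ = 8.37 − 7.325 = 1.045 mg/L.
t_c = (1/0.7890) ln[(0.985/0.196)(1 − 1.045×0.7890/(0.196×11.24))] = 1.267 × ln(3.145) = 1.452 d.
D_c = (0.196/0.985) × 11.24 × e^(−0.196×1.452) = 0.1990 × 11.24 × 0.7523 = 1.683 mg/L.
Minimum DO = 8.37 − 1.683 = 6.687 mg/L.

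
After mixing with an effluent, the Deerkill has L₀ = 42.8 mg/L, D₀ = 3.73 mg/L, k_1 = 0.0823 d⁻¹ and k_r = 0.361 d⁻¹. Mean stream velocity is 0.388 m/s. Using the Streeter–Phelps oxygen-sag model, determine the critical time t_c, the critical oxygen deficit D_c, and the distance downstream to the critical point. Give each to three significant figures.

t_c = [1/(k_r−k_1)] ln[(k_r/k_1)(1 − D₀(k_r−k_1)/(k_1 L₀))]
= [1/(0.361−0.0823)] ln[(0.361/0.0823)(1 − 3.73×0.2787/(0.0823×42.8))]
= (1/0.2787) ln[4.386 × 0.7049] = 3.588 × ln(3.092) = 3.588 × 1.129 = 4.050 d.
D_c = (k_1/k_r) L₀ e^(−k_1 t_c) = (0.0823/0.361) × 42.8 × e^(−0.0823×4.050) = 0.2280 × 42.8 × 0.7165 = 6.992 mg/L.
x_c = v t_c = 0.388 m/s × 4.050 d × 86400 s/d = 135800 m ≈ 136 km.

t_c ≈ 4.05 d; D_c ≈ 6.99 mg/L; x_c ≈ 136 km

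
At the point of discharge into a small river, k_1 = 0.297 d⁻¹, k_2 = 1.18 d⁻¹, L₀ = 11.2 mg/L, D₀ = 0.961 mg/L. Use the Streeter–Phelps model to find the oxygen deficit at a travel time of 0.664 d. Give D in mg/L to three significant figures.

D ≈ 1.81 mg/L

k_1 L₀/(k_2−k_1) = 0.297×11.2/(1.18−0.297) = 3.326/0.8830 = 3.767 mg/L.
e^(−k_1 t) = e^(−0.297×0.6640) = 0.8210; e^(−k_2 t) = e^(−1.18×0.6640) = 0.4568.
D = 3.767 × (0.8210 − 0.4568) + 0.961 × 0.4568 = 1.372 + 0.4390 = 1.811 mg/L.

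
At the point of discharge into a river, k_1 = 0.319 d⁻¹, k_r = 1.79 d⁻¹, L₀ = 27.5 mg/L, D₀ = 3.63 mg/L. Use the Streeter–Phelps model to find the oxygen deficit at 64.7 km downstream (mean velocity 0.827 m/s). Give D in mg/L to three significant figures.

D ≈ 4.01 mg/L

Travel time t = x/v = 64.7 km / (0.827 m/s) = 64700 m / 0.827 m/s = 78230 s = 0.9055 d.
k_1 L₀/(k_r−k_1) = 0.319×27.5/(1.79−0.319) = 8.773/1.471 = 5.964 mg/L.
e^(−k_1 t) = e^(−0.319×0.9055) = 0.7491; e^(−k_r t) = e^(−1.79×0.9055) = 0.1977.
D = 5.964 × (0.7491 − 0.1977) + 3.63 × 0.1977 = 3.288 + 0.7178 = 4.006 mg/L.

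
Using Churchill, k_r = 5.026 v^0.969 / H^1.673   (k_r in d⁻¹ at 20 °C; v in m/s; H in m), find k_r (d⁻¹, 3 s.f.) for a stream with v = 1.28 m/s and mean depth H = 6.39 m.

k_r = 5.026 × 1.28^0.969 / 6.39^1.673 = 5.026 × 1.270 / 22.26 = 0.2868 d⁻¹.

k_r ≈ 0.287 d⁻¹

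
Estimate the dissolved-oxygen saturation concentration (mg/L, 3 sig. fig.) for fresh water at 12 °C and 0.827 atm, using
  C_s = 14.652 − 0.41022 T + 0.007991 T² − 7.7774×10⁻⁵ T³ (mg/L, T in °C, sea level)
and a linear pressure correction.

C_s ≈ 8.89 mg/L

At sea level: C_s = 14.652 − 0.41022×12 + 0.007991×12² − 7.7774×10⁻⁵×12³ = 10.75 mg/L.
Pressure correction: C_s' = 10.75 × 0.827 = 8.887 mg/L.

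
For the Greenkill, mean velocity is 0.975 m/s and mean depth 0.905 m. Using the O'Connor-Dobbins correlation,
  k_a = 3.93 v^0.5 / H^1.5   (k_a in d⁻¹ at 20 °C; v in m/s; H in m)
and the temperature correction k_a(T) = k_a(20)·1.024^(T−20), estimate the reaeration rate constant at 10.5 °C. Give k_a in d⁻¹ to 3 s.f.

k_a ≈ 3.60 d⁻¹

k_a(20) = 3.93 × 0.975^0.5 / 0.905^1.5 = 3.93 × 0.9874 / 0.8609 = 4.507 d⁻¹.
k_a(10.5) = 4.507 × 1.024^(10.5−20) = 4.507 × 0.7983 = 3.598 d⁻¹.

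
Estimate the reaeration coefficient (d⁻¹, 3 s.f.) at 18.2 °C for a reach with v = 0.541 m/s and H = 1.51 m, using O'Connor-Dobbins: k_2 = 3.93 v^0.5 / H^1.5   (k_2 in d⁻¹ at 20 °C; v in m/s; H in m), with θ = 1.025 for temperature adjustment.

k_2 ≈ 1.49 d⁻¹

k_2(20) = 3.93 × 0.541^0.5 / 1.51^1.5 = 3.93 × 0.7355 / 1.856 = 1.558 d⁻¹.
k_2(18.2) = 1.558 × 1.025^(18.2−20) = 1.558 × 0.9565 = 1.490 d⁻¹.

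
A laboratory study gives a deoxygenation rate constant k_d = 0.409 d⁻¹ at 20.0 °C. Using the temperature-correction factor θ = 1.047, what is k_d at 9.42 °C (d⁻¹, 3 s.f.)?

k_d(T₂) = k_d(T₁) · θ^(T₂−T₁) = 0.409 × 1.047^(9.42−20.0)
= 0.409 × 1.047^-10.6 = 0.409 × 0.6151 = 0.2516 d⁻¹.

k_d ≈ 0.252 d⁻¹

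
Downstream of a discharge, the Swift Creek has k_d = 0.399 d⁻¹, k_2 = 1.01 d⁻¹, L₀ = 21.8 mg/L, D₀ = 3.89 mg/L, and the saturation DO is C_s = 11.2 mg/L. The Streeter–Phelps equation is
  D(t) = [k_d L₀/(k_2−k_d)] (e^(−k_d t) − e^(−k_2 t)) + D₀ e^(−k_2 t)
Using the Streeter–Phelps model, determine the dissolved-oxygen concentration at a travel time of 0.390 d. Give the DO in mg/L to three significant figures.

DO ≈ 5.99 mg/L

k_d L₀/(k_2−k_d) = 0.399×21.8/(1.01−0.399) = 8.698/0.6110 = 14.24 mg/L.
e^(−k_d t) = e^(−0.399×0.3900) = 0.8559; e^(−k_2 t) = e^(−1.01×0.3900) = 0.6744.
D = 14.24 × (0.8559 − 0.6744) + 3.89 × 0.6744 = 2.583 + 2.623 = 5.207 mg/L.
DO = C_s − D = 11.2 − 5.207 = 5.993 mg/L.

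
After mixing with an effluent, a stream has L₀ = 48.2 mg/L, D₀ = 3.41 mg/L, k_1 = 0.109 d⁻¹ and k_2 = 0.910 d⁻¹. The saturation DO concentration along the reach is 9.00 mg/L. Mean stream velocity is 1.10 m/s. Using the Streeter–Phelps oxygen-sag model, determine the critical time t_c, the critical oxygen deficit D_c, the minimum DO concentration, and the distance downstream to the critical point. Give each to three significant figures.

t_c = [1/(k_2−k_1)] ln[(k_2/k_1)(1 − D₀(k_2−k_1)/(k_1 L₀))]
= [1/(0.910−0.109)] ln[(0.910/0.109)(1 − 3.41×0.8010/(0.109×48.2))]
= (1/0.8010) ln[8.349 × 0.4801] = 1.248 × ln(4.008) = 1.248 × 1.388 = 1.733 d.
D_c = (k_1/k_2) L₀ e^(−k_1 t_c) = (0.109/0.910) × 48.2 × e^(−0.109×1.733) = 0.1198 × 48.2 × 0.8278 = 4.779 mg/L.
Minimum DO = C_s − D_c = 9.00 − 4.779 = 4.221 mg/L.
x_c = v t_c = 1.10 m/s × 1.733 d × 86400 s/d = 164700 m ≈ 165 km.

t_c ≈ 1.73 d; D_c ≈ 4.78 mg/L; min DO ≈ 4.22 mg/L; x_c ≈ 165 km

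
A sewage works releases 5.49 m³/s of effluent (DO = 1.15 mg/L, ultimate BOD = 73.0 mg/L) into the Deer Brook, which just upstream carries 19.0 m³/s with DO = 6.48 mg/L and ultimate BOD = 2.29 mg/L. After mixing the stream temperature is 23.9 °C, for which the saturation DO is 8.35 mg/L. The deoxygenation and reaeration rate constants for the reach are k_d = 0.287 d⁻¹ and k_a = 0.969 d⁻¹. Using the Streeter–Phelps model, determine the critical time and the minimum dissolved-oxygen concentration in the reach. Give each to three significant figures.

t_c ≈ 1.03 d; minimum DO ≈ 4.35 mg/L

Mixed DO = (19.0×6.48 + 5.49×1.15)/(19.0+5.49) = 129.4/24.49 = 5.285 mg/L.
Mixed L₀ = (19.0×2.29 + 5.49×73.0)/(24.49) = 444.3/24.49 = 18.14 mg/L.
Initial deficit D₀ = C_s − DO₀ = 8.35 − 5.285 = 3.065 mg/L.
t_c = (1/0.6820) ln[(0.969/0.287)(1 − 3.065×0.6820/(0.287×18.14))] = 1.466 × ln(2.021) = 1.032 d.
D_c = (0.287/0.969) × 18.14 × e^(−0.287×1.032) = 0.2962 × 18.14 × 0.7437 = 3.996 mg/L.
Minimum DO = 8.35 − 3.996 = 4.354 mg/L.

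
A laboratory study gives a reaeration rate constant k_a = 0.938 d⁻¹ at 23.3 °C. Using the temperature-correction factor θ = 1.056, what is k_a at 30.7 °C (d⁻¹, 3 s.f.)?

k_a ≈ 1.40 d⁻¹

k_a(T₂) = k_a(T₁) · θ^(T₂−T₁) = 0.938 × 1.056^(30.7−23.3)
= 0.938 × 1.056^7.40 = 0.938 × 1.497 = 1.404 d⁻¹.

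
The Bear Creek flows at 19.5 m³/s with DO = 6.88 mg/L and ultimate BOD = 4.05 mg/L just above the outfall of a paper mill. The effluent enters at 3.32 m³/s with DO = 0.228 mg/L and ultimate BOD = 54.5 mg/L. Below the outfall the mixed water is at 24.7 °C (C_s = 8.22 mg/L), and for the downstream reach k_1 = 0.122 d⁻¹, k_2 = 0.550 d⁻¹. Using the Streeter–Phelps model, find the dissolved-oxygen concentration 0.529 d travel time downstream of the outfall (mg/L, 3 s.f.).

DO ≈ 5.88 mg/L

Mixed DO = (19.5×6.88 + 3.32×0.228)/(19.5+3.32) = 134.9/22.82 = 5.912 mg/L.
Mixed L₀ = (19.5×4.05 + 3.32×54.5)/(22.82) = 259.9/22.82 = 11.39 mg/L.
Initial deficit D₀ = C_s − DO₀ = 8.22 − 5.912 = 2.308 mg/L.
D(0.529) = [0.122×11.39/(0.550−0.122)](e^(−0.122×0.529) − e^(−0.550×0.529)) + 2.308 e^(−0.550×0.529)
= 3.247 × (0.9375 − 0.7476) + 2.308 × 0.7476 = 2.342 mg/L.
DO = 8.22 − 2.342 = 5.878 mg/L.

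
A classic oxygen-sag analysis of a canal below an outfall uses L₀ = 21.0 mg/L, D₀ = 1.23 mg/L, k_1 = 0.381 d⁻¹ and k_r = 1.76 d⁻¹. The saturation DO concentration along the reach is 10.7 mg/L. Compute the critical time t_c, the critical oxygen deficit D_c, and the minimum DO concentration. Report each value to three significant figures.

With k_r/k_1 = 4.619 and 1 − D₀(k_r−k_1)/(k_1 L₀) = 0.7880,
t_c = ln(4.619 × 0.7880) / (1.76 − 0.381) = ln(3.640) / 1.379 = 1.292/1.379 = 0.9369 d.
L(t_c) = L₀ e^(−k_1 t_c) = 21.0 × 0.6998 = 14.70 mg/L, and at the critical point k_r D_c = k_1 L, so D_c = (0.381/1.76) × 14.70 = 3.181 mg/L.
Minimum DO = C_s − D_c = 10.7 − 3.181 = 7.519 mg/L.

t_c ≈ 0.937 d; D_c ≈ 3.18 mg/L; min DO ≈ 7.52 mg/L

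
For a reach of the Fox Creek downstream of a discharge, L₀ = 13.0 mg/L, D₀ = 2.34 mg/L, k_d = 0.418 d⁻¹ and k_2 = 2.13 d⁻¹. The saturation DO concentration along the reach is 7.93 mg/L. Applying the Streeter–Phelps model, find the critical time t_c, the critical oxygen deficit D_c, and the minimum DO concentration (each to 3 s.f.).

t_c ≈ 0.171 d; D_c ≈ 2.38 mg/L; min DO ≈ 5.55 mg/L

At the critical point dD/dt = 0, so k_d L₀ e^(−k_d t) = k_2 D. Substituting D(t) from the Streeter–Phelps equation and solving for t gives
t_c = ln[(k_2/k_d)(1 − D₀(k_2−k_d)/(k_d L₀))] / (k_2−k_d).
Here k_2−k_d = 1.712 d⁻¹ and 1 − D₀(k_2−k_d)/(k_d L₀) = 1 − 2.34×1.712/(0.418×13.0) = 0.2628, so
t_c = ln(5.096 × 0.2628) / 1.712 = 0.2919 / 1.712 = 0.1705 d.
L(t_c) = L₀ e^(−k_d t_c) = 13.0 × 0.9312 = 12.11 mg/L, and at the critical point k_2 D_c = k_d L, so D_c = (0.418/2.13) × 12.11 = 2.376 mg/L.
Minimum DO = C_s − D_c = 7.93 − 2.376 = 5.554 mg/L.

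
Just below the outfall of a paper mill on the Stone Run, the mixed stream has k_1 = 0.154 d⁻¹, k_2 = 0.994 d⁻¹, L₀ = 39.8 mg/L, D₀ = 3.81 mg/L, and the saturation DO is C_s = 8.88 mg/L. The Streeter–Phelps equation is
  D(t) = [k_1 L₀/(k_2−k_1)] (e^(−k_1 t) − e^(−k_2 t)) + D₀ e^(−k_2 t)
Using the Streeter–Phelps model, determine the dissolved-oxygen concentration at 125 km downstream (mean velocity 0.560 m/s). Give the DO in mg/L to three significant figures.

DO ≈ 4.25 mg/L

Travel time t = x/v = 125 km / (0.560 m/s) = 125000 m / 0.560 m/s = 223200 s = 2.583 d.
k_1 L₀/(k_2−k_1) = 0.154×39.8/(0.994−0.154) = 6.129/0.8400 = 7.297 mg/L.
e^(−k_1 t) = e^(−0.154×2.583) = 0.6718; e^(−k_2 t) = e^(−0.994×2.583) = 0.07669.
D = 7.297 × (0.6718 − 0.07669) + 3.81 × 0.07669 = 4.342 + 0.2922 = 4.634 mg/L.
DO = C_s − D = 8.88 − 4.634 = 4.246 mg/L.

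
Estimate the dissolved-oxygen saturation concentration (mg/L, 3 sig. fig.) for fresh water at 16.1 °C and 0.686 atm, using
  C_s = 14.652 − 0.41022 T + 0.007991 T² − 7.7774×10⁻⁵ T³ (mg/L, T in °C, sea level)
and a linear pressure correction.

At sea level: C_s = 14.652 − 0.41022×16.1 + 0.007991×16.1² − 7.7774×10⁻⁵×16.1³ = 9.794 mg/L.
Pressure correction: C_s' = 9.794 × 0.686 = 6.719 mg/L.

C_s ≈ 6.72 mg/L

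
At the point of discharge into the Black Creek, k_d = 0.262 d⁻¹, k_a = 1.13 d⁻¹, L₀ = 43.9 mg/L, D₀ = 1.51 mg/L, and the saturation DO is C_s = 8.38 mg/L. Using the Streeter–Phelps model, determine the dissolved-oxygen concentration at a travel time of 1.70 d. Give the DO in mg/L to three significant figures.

DO ≈ 1.61 mg/L

k_d L₀/(k_a−k_d) = 0.262×43.9/(1.13−0.262) = 11.50/0.8680 = 13.25 mg/L.
e^(−k_d t) = e^(−0.262×1.700) = 0.6406; e^(−k_a t) = e^(−1.13×1.700) = 0.1465.
D = 13.25 × (0.6406 − 0.1465) + 1.51 × 0.1465 = 6.547 + 0.2212 = 6.769 mg/L.
DO = C_s − D = 8.38 − 6.769 = 1.611 mg/L.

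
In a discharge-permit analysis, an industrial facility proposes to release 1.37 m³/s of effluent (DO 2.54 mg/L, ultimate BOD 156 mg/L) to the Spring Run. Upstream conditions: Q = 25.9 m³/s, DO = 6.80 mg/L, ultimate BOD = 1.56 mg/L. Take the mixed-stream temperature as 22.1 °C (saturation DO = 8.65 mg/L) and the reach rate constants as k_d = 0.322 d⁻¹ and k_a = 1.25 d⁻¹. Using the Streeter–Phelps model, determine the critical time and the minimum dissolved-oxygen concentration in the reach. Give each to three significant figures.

Mixed DO = (25.9×6.80 + 1.37×2.54)/(25.9+1.37) = 179.6/27.27 = 6.586 mg/L.
Mixed L₀ = (25.9×1.56 + 1.37×156)/(27.27) = 254.1/27.27 = 9.319 mg/L.
Initial deficit D₀ = C_s − DO₀ = 8.65 − 6.586 = 2.064 mg/L.
t_c = (1/0.9280) ln[(1.25/0.322)(1 − 2.064×0.9280/(0.322×9.319))] = 1.078 × ln(1.404) = 0.3657 d.
D_c = (0.322/1.25) × 9.319 × e^(−0.322×0.3657) = 0.2576 × 9.319 × 0.8889 = 2.134 mg/L.
Minimum DO = 8.65 − 2.134 = 6.516 mg/L.

t_c ≈ 0.366 d; minimum DO ≈ 6.52 mg/L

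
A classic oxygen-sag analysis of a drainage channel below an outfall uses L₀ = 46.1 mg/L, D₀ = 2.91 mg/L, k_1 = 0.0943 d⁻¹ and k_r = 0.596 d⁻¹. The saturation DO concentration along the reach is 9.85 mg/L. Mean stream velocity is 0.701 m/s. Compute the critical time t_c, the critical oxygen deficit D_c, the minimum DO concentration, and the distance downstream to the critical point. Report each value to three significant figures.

t_c ≈ 2.86 d; D_c ≈ 5.57 mg/L; min DO ≈ 4.28 mg/L; x_c ≈ 173 km

With k_r/k_1 = 6.320 and 1 − D₀(k_r−k_1)/(k_1 L₀) = 0.6642,
t_c = ln(6.320 × 0.6642) / (0.596 − 0.0943) = ln(4.198) / 0.5017 = 1.435/0.5017 = 2.859 d.
D_c = (k_1/k_r) L₀ e^(−k_1 t_c) = (0.0943/0.596) × 46.1 × e^(−0.0943×2.859) = 0.1582 × 46.1 × 0.7637 = 5.570 mg/L.
Minimum DO = C_s − D_c = 9.85 − 5.570 = 4.280 mg/L.
x_c = v t_c = 0.701 m/s × 2.859 d × 86400 s/d = 173200 m ≈ 173 km.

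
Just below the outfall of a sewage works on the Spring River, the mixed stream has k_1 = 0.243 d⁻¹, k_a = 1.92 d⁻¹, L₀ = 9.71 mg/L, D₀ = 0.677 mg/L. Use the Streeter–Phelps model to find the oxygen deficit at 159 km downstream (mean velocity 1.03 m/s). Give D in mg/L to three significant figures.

Travel time t = x/v = 159 km / (1.03 m/s) = 159000 m / 1.03 m/s = 154400 s = 1.787 d.
k_1 L₀/(k_a−k_1) = 0.243×9.71/(1.92−0.243) = 2.360/1.677 = 1.407 mg/L.
e^(−k_1 t) = e^(−0.243×1.787) = 0.6478; e^(−k_a t) = e^(−1.92×1.787) = 0.03237.
D = 1.407 × (0.6478 − 0.03237) + 0.677 × 0.03237 = 0.8659 + 0.02192 = 0.8878 mg/L.

D ≈ 0.888 mg/L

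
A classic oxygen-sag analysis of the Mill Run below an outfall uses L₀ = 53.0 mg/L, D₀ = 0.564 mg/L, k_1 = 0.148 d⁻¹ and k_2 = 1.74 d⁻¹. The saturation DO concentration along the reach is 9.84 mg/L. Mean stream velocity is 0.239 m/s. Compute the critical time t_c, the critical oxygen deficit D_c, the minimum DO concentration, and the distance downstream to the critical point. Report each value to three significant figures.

t_c ≈ 1.47 d; D_c ≈ 3.63 mg/L; min DO ≈ 6.21 mg/L; x_c ≈ 30.4 km

At the critical point dD/dt = 0, so k_1 L₀ e^(−k_1 t) = k_2 D. Substituting D(t) from the Streeter–Phelps equation and solving for t gives
t_c = ln[(k_2/k_1)(1 − D₀(k_2−k_1)/(k_1 L₀))] / (k_2−k_1).
Here k_2−k_1 = 1.592 d⁻¹ and 1 − D₀(k_2−k_1)/(k_1 L₀) = 1 − 0.564×1.592/(0.148×53.0) = 0.8855, so
t_c = ln(11.76 × 0.8855) / 1.592 = 2.343 / 1.592 = 1.472 d.
L(t_c) = L₀ e^(−k_1 t_c) = 53.0 × 0.8043 = 42.63 mg/L, and at the critical point k_2 D_c = k_1 L, so D_c = (0.148/1.74) × 42.63 = 3.626 mg/L.
Minimum DO = C_s − D_c = 9.84 − 3.626 = 6.214 mg/L.
x_c = v t_c = 0.239 m/s × 1.472 d × 86400 s/d = 30390 m ≈ 30.4 km.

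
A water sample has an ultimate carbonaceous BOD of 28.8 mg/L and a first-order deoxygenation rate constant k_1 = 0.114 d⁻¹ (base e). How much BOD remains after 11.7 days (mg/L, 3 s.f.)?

L ≈ 7.59 mg/L

L_t = L₀ e^(−k_1 t) = 28.8 × e^(−0.114×11.7) = 28.8 × 0.2635 = 7.588 mg/L.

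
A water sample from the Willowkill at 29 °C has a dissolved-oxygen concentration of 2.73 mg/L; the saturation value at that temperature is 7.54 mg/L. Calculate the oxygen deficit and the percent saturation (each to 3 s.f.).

D ≈ 4.81 mg/L; 36.2 % saturation

D = C_s − C = 7.54 − 2.73 = 4.81 mg/L.
% saturation = 2.73/7.54 × 100 = 36.2 %.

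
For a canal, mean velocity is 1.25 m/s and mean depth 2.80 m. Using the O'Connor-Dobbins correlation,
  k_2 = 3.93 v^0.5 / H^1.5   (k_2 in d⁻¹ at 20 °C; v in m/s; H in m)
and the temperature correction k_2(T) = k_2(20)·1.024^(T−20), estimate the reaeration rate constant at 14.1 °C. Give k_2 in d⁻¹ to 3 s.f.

k_2(20) = 3.93 × 1.25^0.5 / 2.80^1.5 = 3.93 × 1.118 / 4.685 = 0.9378 d⁻¹.
k_2(14.1) = 0.9378 × 1.024^(14.1−20) = 0.9378 × 0.8694 = 0.8153 d⁻¹.

k_2 ≈ 0.815 d⁻¹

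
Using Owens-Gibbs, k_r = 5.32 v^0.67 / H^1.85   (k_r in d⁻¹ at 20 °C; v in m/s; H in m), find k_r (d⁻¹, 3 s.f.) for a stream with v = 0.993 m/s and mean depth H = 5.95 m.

k_r ≈ 0.195 d⁻¹

k_r = 5.32 × 0.993^0.67 / 5.95^1.85 = 5.32 × 0.9953 / 27.09 = 0.1954 d⁻¹.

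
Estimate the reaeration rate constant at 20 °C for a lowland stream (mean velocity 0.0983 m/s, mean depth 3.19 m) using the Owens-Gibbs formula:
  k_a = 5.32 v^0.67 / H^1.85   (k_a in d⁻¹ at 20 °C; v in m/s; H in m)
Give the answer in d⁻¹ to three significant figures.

k_a ≈ 0.131 d⁻¹

k_a = 5.32 × 0.0983^0.67 / 3.19^1.85 = 5.32 × 0.2114 / 8.551 = 0.1315 d⁻¹.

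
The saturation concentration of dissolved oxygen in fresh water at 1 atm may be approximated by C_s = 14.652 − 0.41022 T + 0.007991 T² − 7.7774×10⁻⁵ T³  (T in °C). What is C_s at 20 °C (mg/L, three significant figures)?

C_s = 14.652 − 0.41022×20 + 0.007991×20² − 7.7774×10⁻⁵×20³ = 9.022 mg/L.

C_s ≈ 9.02 mg/L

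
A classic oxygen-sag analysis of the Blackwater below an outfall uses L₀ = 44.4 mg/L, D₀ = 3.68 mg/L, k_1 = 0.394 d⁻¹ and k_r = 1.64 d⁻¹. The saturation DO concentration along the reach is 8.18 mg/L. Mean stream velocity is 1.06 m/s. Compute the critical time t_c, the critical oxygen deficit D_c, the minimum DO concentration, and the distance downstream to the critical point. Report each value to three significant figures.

t_c = [1/(k_r−k_1)] ln[(k_r/k_1)(1 − D₀(k_r−k_1)/(k_1 L₀))]
= [1/(1.64−0.394)] ln[(1.64/0.394)(1 − 3.68×1.246/(0.394×44.4))]
= (1/1.246) ln[4.162 × 0.7379] = 0.8026 × ln(3.071) = 0.8026 × 1.122 = 0.9006 d.
L(t_c) = L₀ e^(−k_1 t_c) = 44.4 × 0.7013 = 31.14 mg/L, and at the critical point k_r D_c = k_1 L, so D_c = (0.394/1.64) × 31.14 = 7.481 mg/L.
Minimum DO = C_s − D_c = 8.18 − 7.481 = 0.6995 mg/L.
x_c = v t_c = 1.06 m/s × 0.9006 d × 86400 s/d = 82480 m ≈ 82.5 km.

t_c ≈ 0.901 d; D_c ≈ 7.48 mg/L; min DO ≈ 0.699 mg/L; x_c ≈ 82.5 km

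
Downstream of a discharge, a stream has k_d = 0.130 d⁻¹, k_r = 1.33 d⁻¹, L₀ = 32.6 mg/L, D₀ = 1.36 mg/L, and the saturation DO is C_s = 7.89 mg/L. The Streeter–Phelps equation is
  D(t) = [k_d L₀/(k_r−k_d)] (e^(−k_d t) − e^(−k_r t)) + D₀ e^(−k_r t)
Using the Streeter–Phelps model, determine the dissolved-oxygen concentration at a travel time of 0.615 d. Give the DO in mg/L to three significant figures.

DO ≈ 5.59 mg/L

k_d L₀/(k_r−k_d) = 0.130×32.6/(1.33−0.130) = 4.238/1.200 = 3.532 mg/L.
e^(−k_d t) = e^(−0.130×0.6150) = 0.9232; e^(−k_r t) = e^(−1.33×0.6150) = 0.4413.
D = 3.532 × (0.9232 − 0.4413) + 1.36 × 0.4413 = 1.702 + 0.6002 = 2.302 mg/L.
DO = C_s − D = 7.89 − 2.302 = 5.588 mg/L.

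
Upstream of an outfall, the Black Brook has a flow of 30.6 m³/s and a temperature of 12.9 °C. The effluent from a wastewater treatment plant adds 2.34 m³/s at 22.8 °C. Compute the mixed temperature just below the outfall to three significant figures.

13.6 °C

Flow-weighted mixing: C = (Q_r C_r + Q_w C_w)/(Q_r + Q_w)
= (30.6×12.9 + 2.34×22.8)/(30.6 + 2.34) = 448.1/32.94 = 13.60 °C.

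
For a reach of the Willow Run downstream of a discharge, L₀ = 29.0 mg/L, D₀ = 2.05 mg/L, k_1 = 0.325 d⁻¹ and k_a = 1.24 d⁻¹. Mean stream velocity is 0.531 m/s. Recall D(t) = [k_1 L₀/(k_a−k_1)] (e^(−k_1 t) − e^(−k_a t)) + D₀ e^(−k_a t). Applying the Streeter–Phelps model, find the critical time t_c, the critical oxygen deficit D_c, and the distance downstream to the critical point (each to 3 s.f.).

t_c ≈ 1.22 d; D_c ≈ 5.11 mg/L; x_c ≈ 56.0 km

With k_a/k_1 = 3.815 and 1 − D₀(k_a−k_1)/(k_1 L₀) = 0.8010,
t_c = ln(3.815 × 0.8010) / (1.24 − 0.325) = ln(3.056) / 0.9150 = 1.117/0.9150 = 1.221 d.
L(t_c) = L₀ e^(−k_1 t_c) = 29.0 × 0.6725 = 19.50 mg/L, and at the critical point k_a D_c = k_1 L, so D_c = (0.325/1.24) × 19.50 = 5.111 mg/L.
x_c = v t_c = 0.531 m/s × 1.221 d × 86400 s/d = 56010 m ≈ 56.0 km.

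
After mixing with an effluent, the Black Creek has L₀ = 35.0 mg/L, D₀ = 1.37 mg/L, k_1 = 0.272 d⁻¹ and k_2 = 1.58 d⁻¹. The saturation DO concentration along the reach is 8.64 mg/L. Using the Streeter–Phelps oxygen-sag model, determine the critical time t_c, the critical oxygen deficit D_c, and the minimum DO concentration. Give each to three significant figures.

t_c ≈ 1.19 d; D_c ≈ 4.36 mg/L; min DO ≈ 4.28 mg/L

At the critical point dD/dt = 0, so k_1 L₀ e^(−k_1 t) = k_2 D. Substituting D(t) from the Streeter–Phelps equation and solving for t gives
t_c = ln[(k_2/k_1)(1 − D₀(k_2−k_1)/(k_1 L₀))] / (k_2−k_1).
Here k_2−k_1 = 1.308 d⁻¹ and 1 − D₀(k_2−k_1)/(k_1 L₀) = 1 − 1.37×1.308/(0.272×35.0) = 0.8118, so
t_c = ln(5.809 × 0.8118) / 1.308 = 1.551 / 1.308 = 1.186 d.
D_c = (k_1/k_2) L₀ e^(−k_1 t_c) = (0.272/1.58) × 35.0 × e^(−0.272×1.186) = 0.1722 × 35.0 × 0.7243 = 4.364 mg/L.
Minimum DO = C_s − D_c = 8.64 − 4.364 = 4.276 mg/L.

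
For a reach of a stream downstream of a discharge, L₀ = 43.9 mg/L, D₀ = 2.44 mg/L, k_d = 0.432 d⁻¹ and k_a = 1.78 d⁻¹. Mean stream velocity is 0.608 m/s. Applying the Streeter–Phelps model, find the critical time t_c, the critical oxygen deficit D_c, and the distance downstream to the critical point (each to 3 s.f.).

At the critical point dD/dt = 0, so k_d L₀ e^(−k_d t) = k_a D. Substituting D(t) from the Streeter–Phelps equation and solving for t gives
t_c = ln[(k_a/k_d)(1 − D₀(k_a−k_d)/(k_d L₀))] / (k_a−k_d).
Here k_a−k_d = 1.348 d⁻¹ and 1 − D₀(k_a−k_d)/(k_d L₀) = 1 − 2.44×1.348/(0.432×43.9) = 0.8266, so
t_c = ln(4.120 × 0.8266) / 1.348 = 1.225 / 1.348 = 0.9091 d.
L(t_c) = L₀ e^(−k_d t_c) = 43.9 × 0.6752 = 29.64 mg/L, and at the critical point k_a D_c = k_d L, so D_c = (0.432/1.78) × 29.64 = 7.194 mg/L.
x_c = v t_c = 0.608 m/s × 0.9091 d × 86400 s/d = 47760 m ≈ 47.8 km.

t_c ≈ 0.909 d; D_c ≈ 7.19 mg/L; x_c ≈ 47.8 km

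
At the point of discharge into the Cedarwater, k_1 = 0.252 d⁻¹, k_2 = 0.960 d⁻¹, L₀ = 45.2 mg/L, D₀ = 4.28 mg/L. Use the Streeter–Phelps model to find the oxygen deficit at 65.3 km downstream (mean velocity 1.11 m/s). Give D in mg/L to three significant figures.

Travel time t = x/v = 65.3 km / (1.11 m/s) = 65300 m / 1.11 m/s = 58830 s = 0.6809 d.
k_1 L₀/(k_2−k_1) = 0.252×45.2/(0.960−0.252) = 11.39/0.7080 = 16.09 mg/L.
e^(−k_1 t) = e^(−0.252×0.6809) = 0.8423; e^(−k_2 t) = e^(−0.960×0.6809) = 0.5201.
D = 16.09 × (0.8423 − 0.5201) + 4.28 × 0.5201 = 5.183 + 2.226 = 7.410 mg/L.

D ≈ 7.41 mg/L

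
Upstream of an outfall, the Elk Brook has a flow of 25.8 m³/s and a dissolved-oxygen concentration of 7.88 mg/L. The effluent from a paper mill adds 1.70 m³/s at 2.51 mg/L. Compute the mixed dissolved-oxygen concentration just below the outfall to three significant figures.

Flow-weighted mixing: C = (Q_r C_r + Q_w C_w)/(Q_r + Q_w)
= (25.8×7.88 + 1.70×2.51)/(25.8 + 1.70) = 207.6/27.50 = 7.548 mg/L.

7.55 mg/L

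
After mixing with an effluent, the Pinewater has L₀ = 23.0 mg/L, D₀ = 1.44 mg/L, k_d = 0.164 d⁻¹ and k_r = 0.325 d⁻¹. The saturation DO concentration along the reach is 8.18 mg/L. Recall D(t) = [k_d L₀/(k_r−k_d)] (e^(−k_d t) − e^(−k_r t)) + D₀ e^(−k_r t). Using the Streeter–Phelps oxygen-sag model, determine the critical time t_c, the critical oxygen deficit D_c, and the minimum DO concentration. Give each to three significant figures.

With k_r/k_d = 1.982 and 1 − D₀(k_r−k_d)/(k_d L₀) = 0.9385,
t_c = ln(1.982 × 0.9385) / (0.325 − 0.164) = ln(1.860) / 0.1610 = 0.6205/0.1610 = 3.854 d.
L(t_c) = L₀ e^(−k_d t_c) = 23.0 × 0.5315 = 12.22 mg/L, and at the critical point k_r D_c = k_d L, so D_c = (0.164/0.325) × 12.22 = 6.168 mg/L.
Minimum DO = C_s − D_c = 8.18 − 6.168 = 2.012 mg/L.

t_c ≈ 3.85 d; D_c ≈ 6.17 mg/L; min DO ≈ 2.01 mg/L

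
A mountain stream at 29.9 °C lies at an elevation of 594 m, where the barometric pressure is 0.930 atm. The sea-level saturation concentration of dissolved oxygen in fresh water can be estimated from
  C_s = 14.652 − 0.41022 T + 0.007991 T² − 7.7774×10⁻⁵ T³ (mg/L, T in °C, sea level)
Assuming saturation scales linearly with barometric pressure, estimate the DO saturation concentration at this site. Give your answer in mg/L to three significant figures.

At sea level: C_s = 14.652 − 0.41022×29.9 + 0.007991×29.9² − 7.7774×10⁻⁵×29.9³ = 7.451 mg/L.
Pressure correction: C_s' = 7.451 × 0.930 = 6.930 mg/L.

C_s ≈ 6.93 mg/L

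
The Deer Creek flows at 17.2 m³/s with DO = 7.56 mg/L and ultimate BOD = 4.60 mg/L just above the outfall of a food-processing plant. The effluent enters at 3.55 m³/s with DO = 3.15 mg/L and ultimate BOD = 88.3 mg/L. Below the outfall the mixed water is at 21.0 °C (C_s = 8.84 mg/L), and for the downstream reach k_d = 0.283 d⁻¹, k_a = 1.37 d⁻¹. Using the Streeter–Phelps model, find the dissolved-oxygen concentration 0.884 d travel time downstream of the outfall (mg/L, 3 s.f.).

DO ≈ 5.87 mg/L

Mixed DO = (17.2×7.56 + 3.55×3.15)/(17.2+3.55) = 141.2/20.75 = 6.806 mg/L.
Mixed L₀ = (17.2×4.60 + 3.55×88.3)/(20.75) = 392.6/20.75 = 18.92 mg/L.
Initial deficit D₀ = C_s − DO₀ = 8.84 − 6.806 = 2.034 mg/L.
D(0.884) = [0.283×18.92/(1.37−0.283)](e^(−0.283×0.884) − e^(−1.37×0.884)) + 2.034 e^(−1.37×0.884)
= 4.926 × (0.7787 − 0.2979) + 2.034 × 0.2979 = 2.974 mg/L.
DO = 8.84 − 2.974 = 5.866 mg/L.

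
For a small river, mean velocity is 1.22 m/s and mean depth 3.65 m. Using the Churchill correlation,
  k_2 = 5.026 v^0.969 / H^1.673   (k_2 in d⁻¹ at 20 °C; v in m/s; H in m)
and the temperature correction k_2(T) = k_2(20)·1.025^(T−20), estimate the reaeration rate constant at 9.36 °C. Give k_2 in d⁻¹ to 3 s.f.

k_2(20) = 5.026 × 1.22^0.969 / 3.65^1.673 = 5.026 × 1.213 / 8.724 = 0.6985 d⁻¹.
k_2(9.36) = 0.6985 × 1.025^(9.36−20) = 0.6985 × 0.7689 = 0.5371 d⁻¹.

k_2 ≈ 0.537 d⁻¹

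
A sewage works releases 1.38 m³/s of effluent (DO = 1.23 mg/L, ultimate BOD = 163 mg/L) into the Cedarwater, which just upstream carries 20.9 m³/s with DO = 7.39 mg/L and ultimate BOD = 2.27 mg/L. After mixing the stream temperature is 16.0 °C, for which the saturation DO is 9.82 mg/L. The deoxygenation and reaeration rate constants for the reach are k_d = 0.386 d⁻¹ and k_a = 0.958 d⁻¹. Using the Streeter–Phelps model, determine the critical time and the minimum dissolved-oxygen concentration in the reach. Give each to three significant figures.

t_c ≈ 0.861 d; minimum DO ≈ 6.29 mg/L

Mixed DO = (20.9×7.39 + 1.38×1.23)/(20.9+1.38) = 156.1/22.28 = 7.008 mg/L.
Mixed L₀ = (20.9×2.27 + 1.38×163)/(22.28) = 272.4/22.28 = 12.23 mg/L.
Initial deficit D₀ = C_s − DO₀ = 9.82 − 7.008 = 2.812 mg/L.
t_c = (1/0.5720) ln[(0.958/0.386)(1 − 2.812×0.5720/(0.386×12.23))] = 1.748 × ln(1.636) = 0.8607 d.
D_c = (0.386/0.958) × 12.23 × e^(−0.386×0.8607) = 0.4029 × 12.23 × 0.7173 = 3.534 mg/L.
Minimum DO = 9.82 − 3.534 = 6.286 mg/L.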